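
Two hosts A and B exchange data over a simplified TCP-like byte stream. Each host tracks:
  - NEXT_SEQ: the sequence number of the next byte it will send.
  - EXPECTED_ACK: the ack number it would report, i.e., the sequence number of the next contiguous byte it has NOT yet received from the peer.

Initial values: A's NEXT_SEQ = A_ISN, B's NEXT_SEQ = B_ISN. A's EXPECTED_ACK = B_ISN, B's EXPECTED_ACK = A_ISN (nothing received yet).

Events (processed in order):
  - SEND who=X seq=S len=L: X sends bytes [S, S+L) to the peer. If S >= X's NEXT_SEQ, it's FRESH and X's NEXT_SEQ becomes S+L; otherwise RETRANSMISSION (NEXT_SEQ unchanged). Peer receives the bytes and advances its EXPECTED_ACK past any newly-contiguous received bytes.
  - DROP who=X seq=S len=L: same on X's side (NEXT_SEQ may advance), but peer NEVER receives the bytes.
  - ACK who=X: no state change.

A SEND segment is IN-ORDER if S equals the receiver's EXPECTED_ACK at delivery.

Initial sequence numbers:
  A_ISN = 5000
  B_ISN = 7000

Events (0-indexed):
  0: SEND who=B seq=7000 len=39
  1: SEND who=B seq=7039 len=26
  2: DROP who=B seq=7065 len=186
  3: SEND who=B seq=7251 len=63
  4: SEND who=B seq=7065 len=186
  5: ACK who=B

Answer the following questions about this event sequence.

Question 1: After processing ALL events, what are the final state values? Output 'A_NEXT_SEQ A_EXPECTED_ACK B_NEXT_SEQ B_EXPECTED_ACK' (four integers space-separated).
After event 0: A_seq=5000 A_ack=7039 B_seq=7039 B_ack=5000
After event 1: A_seq=5000 A_ack=7065 B_seq=7065 B_ack=5000
After event 2: A_seq=5000 A_ack=7065 B_seq=7251 B_ack=5000
After event 3: A_seq=5000 A_ack=7065 B_seq=7314 B_ack=5000
After event 4: A_seq=5000 A_ack=7314 B_seq=7314 B_ack=5000
After event 5: A_seq=5000 A_ack=7314 B_seq=7314 B_ack=5000

Answer: 5000 7314 7314 5000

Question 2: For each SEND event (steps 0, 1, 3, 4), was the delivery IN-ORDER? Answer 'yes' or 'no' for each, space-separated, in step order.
Step 0: SEND seq=7000 -> in-order
Step 1: SEND seq=7039 -> in-order
Step 3: SEND seq=7251 -> out-of-order
Step 4: SEND seq=7065 -> in-order

Answer: yes yes no yes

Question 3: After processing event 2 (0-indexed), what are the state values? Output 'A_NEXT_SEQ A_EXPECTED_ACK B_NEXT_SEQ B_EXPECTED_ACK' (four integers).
After event 0: A_seq=5000 A_ack=7039 B_seq=7039 B_ack=5000
After event 1: A_seq=5000 A_ack=7065 B_seq=7065 B_ack=5000
After event 2: A_seq=5000 A_ack=7065 B_seq=7251 B_ack=5000

5000 7065 7251 5000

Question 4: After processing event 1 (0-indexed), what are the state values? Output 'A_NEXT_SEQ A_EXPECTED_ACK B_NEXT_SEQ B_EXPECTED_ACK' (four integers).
After event 0: A_seq=5000 A_ack=7039 B_seq=7039 B_ack=5000
After event 1: A_seq=5000 A_ack=7065 B_seq=7065 B_ack=5000

5000 7065 7065 5000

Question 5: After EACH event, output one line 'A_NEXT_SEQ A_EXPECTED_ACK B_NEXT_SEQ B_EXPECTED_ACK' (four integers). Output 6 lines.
5000 7039 7039 5000
5000 7065 7065 5000
5000 7065 7251 5000
5000 7065 7314 5000
5000 7314 7314 5000
5000 7314 7314 5000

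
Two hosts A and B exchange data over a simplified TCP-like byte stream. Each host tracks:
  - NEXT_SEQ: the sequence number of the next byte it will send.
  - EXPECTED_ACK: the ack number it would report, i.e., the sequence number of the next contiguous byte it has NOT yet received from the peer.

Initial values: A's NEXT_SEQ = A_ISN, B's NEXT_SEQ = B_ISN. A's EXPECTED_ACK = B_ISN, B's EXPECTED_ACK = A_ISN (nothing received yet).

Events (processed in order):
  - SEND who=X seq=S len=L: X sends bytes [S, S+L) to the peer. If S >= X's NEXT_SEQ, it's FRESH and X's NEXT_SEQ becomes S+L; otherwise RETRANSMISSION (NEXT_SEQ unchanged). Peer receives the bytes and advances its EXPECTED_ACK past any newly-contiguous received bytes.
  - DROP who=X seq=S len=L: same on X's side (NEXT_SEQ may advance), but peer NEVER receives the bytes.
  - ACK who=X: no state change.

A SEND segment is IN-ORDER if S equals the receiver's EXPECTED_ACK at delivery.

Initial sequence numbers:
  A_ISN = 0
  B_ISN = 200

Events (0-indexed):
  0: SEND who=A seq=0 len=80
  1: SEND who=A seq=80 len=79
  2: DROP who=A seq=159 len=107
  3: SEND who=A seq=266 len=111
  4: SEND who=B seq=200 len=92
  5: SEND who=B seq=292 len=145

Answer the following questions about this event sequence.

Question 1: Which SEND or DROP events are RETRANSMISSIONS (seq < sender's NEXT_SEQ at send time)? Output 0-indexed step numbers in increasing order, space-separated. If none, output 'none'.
Step 0: SEND seq=0 -> fresh
Step 1: SEND seq=80 -> fresh
Step 2: DROP seq=159 -> fresh
Step 3: SEND seq=266 -> fresh
Step 4: SEND seq=200 -> fresh
Step 5: SEND seq=292 -> fresh

Answer: none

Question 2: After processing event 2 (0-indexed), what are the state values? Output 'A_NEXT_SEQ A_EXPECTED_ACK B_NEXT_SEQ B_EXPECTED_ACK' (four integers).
After event 0: A_seq=80 A_ack=200 B_seq=200 B_ack=80
After event 1: A_seq=159 A_ack=200 B_seq=200 B_ack=159
After event 2: A_seq=266 A_ack=200 B_seq=200 B_ack=159

266 200 200 159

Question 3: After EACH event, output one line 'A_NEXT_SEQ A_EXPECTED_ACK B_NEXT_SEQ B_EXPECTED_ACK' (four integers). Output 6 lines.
80 200 200 80
159 200 200 159
266 200 200 159
377 200 200 159
377 292 292 159
377 437 437 159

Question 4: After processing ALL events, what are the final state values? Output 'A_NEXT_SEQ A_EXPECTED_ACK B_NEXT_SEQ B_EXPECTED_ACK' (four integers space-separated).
After event 0: A_seq=80 A_ack=200 B_seq=200 B_ack=80
After event 1: A_seq=159 A_ack=200 B_seq=200 B_ack=159
After event 2: A_seq=266 A_ack=200 B_seq=200 B_ack=159
After event 3: A_seq=377 A_ack=200 B_seq=200 B_ack=159
After event 4: A_seq=377 A_ack=292 B_seq=292 B_ack=159
After event 5: A_seq=377 A_ack=437 B_seq=437 B_ack=159

Answer: 377 437 437 159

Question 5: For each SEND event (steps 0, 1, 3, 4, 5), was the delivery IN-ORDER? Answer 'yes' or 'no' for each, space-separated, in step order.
Answer: yes yes no yes yes

Derivation:
Step 0: SEND seq=0 -> in-order
Step 1: SEND seq=80 -> in-order
Step 3: SEND seq=266 -> out-of-order
Step 4: SEND seq=200 -> in-order
Step 5: SEND seq=292 -> in-order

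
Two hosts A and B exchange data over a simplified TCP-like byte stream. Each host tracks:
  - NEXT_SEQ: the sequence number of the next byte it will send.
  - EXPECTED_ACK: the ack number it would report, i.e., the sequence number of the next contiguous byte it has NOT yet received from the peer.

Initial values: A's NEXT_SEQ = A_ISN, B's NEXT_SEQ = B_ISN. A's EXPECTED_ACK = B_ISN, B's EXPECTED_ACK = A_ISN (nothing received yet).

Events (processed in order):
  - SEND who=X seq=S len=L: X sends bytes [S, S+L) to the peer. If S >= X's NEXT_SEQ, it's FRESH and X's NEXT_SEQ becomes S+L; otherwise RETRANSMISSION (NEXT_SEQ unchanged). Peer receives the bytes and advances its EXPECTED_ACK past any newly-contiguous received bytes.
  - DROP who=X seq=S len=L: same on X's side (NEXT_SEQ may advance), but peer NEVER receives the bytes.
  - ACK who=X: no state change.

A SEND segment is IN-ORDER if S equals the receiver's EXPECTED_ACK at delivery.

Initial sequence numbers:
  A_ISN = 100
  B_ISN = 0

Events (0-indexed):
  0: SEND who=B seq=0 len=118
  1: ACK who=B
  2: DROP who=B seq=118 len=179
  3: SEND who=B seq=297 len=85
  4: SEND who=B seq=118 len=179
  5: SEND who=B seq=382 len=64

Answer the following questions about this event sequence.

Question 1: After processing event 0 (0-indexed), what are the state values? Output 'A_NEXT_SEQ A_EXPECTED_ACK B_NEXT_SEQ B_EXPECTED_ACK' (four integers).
After event 0: A_seq=100 A_ack=118 B_seq=118 B_ack=100

100 118 118 100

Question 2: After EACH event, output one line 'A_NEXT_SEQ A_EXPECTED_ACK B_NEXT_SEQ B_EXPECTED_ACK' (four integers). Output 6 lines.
100 118 118 100
100 118 118 100
100 118 297 100
100 118 382 100
100 382 382 100
100 446 446 100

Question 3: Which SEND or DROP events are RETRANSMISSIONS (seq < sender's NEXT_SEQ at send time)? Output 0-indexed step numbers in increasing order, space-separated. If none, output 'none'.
Step 0: SEND seq=0 -> fresh
Step 2: DROP seq=118 -> fresh
Step 3: SEND seq=297 -> fresh
Step 4: SEND seq=118 -> retransmit
Step 5: SEND seq=382 -> fresh

Answer: 4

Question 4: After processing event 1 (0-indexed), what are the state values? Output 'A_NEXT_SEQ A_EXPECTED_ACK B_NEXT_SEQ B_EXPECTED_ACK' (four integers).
After event 0: A_seq=100 A_ack=118 B_seq=118 B_ack=100
After event 1: A_seq=100 A_ack=118 B_seq=118 B_ack=100

100 118 118 100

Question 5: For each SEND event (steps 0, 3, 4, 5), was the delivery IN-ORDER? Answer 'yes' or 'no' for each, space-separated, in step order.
Answer: yes no yes yes

Derivation:
Step 0: SEND seq=0 -> in-order
Step 3: SEND seq=297 -> out-of-order
Step 4: SEND seq=118 -> in-order
Step 5: SEND seq=382 -> in-order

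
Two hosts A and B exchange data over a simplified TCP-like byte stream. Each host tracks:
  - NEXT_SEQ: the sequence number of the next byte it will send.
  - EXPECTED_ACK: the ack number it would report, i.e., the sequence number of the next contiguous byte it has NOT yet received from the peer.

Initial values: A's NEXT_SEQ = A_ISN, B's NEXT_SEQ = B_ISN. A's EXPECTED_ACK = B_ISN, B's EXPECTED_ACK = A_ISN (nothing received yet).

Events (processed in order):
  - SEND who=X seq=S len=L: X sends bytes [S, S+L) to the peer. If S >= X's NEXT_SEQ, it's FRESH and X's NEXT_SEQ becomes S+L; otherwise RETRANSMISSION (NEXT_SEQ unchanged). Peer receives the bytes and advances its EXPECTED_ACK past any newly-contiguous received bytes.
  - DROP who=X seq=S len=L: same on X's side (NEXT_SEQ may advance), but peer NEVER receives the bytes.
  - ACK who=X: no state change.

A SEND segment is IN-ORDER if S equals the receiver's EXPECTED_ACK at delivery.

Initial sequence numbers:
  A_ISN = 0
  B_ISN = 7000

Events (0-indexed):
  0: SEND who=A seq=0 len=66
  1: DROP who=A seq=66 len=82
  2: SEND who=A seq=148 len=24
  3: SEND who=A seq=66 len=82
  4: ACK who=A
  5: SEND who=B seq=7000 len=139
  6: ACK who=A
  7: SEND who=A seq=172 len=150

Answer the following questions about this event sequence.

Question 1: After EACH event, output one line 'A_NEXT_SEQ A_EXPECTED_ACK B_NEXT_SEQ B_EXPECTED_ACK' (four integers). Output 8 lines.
66 7000 7000 66
148 7000 7000 66
172 7000 7000 66
172 7000 7000 172
172 7000 7000 172
172 7139 7139 172
172 7139 7139 172
322 7139 7139 322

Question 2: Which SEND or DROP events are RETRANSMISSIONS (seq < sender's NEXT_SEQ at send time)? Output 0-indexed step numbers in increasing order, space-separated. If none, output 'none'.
Step 0: SEND seq=0 -> fresh
Step 1: DROP seq=66 -> fresh
Step 2: SEND seq=148 -> fresh
Step 3: SEND seq=66 -> retransmit
Step 5: SEND seq=7000 -> fresh
Step 7: SEND seq=172 -> fresh

Answer: 3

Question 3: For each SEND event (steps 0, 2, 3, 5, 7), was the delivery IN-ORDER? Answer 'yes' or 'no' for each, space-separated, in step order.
Step 0: SEND seq=0 -> in-order
Step 2: SEND seq=148 -> out-of-order
Step 3: SEND seq=66 -> in-order
Step 5: SEND seq=7000 -> in-order
Step 7: SEND seq=172 -> in-order

Answer: yes no yes yes yes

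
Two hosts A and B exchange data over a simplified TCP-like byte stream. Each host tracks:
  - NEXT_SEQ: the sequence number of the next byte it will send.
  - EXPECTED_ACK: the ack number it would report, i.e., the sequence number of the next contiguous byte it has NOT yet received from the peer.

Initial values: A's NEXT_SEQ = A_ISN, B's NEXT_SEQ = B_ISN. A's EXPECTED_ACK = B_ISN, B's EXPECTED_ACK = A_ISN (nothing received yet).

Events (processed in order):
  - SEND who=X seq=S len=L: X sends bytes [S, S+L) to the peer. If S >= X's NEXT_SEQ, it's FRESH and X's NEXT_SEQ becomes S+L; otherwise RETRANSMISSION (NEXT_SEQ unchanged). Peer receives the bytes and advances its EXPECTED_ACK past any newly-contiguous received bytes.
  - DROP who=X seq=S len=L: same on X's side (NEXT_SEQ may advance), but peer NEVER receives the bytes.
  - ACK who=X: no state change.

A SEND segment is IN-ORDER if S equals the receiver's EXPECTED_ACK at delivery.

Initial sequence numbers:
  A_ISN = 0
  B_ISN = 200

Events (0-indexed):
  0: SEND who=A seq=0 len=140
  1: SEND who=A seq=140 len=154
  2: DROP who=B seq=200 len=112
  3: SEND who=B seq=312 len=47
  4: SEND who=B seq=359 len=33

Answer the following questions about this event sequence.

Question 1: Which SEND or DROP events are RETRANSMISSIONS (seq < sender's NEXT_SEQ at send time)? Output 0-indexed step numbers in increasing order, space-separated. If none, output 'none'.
Step 0: SEND seq=0 -> fresh
Step 1: SEND seq=140 -> fresh
Step 2: DROP seq=200 -> fresh
Step 3: SEND seq=312 -> fresh
Step 4: SEND seq=359 -> fresh

Answer: none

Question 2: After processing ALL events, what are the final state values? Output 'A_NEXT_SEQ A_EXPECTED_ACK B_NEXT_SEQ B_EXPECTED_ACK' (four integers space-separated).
After event 0: A_seq=140 A_ack=200 B_seq=200 B_ack=140
After event 1: A_seq=294 A_ack=200 B_seq=200 B_ack=294
After event 2: A_seq=294 A_ack=200 B_seq=312 B_ack=294
After event 3: A_seq=294 A_ack=200 B_seq=359 B_ack=294
After event 4: A_seq=294 A_ack=200 B_seq=392 B_ack=294

Answer: 294 200 392 294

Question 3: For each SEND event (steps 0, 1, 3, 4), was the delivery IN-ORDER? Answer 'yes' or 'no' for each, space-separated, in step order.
Step 0: SEND seq=0 -> in-order
Step 1: SEND seq=140 -> in-order
Step 3: SEND seq=312 -> out-of-order
Step 4: SEND seq=359 -> out-of-order

Answer: yes yes no no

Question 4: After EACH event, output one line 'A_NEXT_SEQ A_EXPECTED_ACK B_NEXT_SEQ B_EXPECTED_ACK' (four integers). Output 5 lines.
140 200 200 140
294 200 200 294
294 200 312 294
294 200 359 294
294 200 392 294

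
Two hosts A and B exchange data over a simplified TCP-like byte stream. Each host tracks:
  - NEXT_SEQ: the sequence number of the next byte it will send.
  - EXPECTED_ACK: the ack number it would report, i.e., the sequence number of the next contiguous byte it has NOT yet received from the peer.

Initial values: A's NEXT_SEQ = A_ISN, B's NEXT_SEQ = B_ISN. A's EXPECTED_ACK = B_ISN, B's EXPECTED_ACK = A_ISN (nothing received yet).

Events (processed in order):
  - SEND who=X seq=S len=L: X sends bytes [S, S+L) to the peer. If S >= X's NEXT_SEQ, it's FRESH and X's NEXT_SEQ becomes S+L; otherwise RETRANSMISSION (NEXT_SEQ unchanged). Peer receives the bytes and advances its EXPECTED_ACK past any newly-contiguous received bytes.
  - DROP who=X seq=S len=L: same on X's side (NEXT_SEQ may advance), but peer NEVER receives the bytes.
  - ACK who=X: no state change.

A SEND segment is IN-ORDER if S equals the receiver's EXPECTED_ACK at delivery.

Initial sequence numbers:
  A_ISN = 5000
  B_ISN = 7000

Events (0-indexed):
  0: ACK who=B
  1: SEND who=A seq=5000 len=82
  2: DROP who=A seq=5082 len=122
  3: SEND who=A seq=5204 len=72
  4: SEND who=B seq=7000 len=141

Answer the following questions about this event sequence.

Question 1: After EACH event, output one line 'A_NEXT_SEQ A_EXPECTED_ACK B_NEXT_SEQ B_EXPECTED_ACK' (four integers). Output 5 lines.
5000 7000 7000 5000
5082 7000 7000 5082
5204 7000 7000 5082
5276 7000 7000 5082
5276 7141 7141 5082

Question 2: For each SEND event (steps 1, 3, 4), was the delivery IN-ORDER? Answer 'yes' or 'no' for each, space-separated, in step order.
Step 1: SEND seq=5000 -> in-order
Step 3: SEND seq=5204 -> out-of-order
Step 4: SEND seq=7000 -> in-order

Answer: yes no yes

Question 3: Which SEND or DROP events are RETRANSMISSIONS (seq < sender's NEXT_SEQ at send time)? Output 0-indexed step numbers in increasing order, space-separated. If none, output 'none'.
Step 1: SEND seq=5000 -> fresh
Step 2: DROP seq=5082 -> fresh
Step 3: SEND seq=5204 -> fresh
Step 4: SEND seq=7000 -> fresh

Answer: none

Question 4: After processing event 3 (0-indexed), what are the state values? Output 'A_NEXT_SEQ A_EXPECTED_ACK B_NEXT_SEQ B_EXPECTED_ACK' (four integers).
After event 0: A_seq=5000 A_ack=7000 B_seq=7000 B_ack=5000
After event 1: A_seq=5082 A_ack=7000 B_seq=7000 B_ack=5082
After event 2: A_seq=5204 A_ack=7000 B_seq=7000 B_ack=5082
After event 3: A_seq=5276 A_ack=7000 B_seq=7000 B_ack=5082

5276 7000 7000 5082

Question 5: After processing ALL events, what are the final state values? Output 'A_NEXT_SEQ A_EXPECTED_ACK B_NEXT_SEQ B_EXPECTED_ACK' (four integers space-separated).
After event 0: A_seq=5000 A_ack=7000 B_seq=7000 B_ack=5000
After event 1: A_seq=5082 A_ack=7000 B_seq=7000 B_ack=5082
After event 2: A_seq=5204 A_ack=7000 B_seq=7000 B_ack=5082
After event 3: A_seq=5276 A_ack=7000 B_seq=7000 B_ack=5082
After event 4: A_seq=5276 A_ack=7141 B_seq=7141 B_ack=5082

Answer: 5276 7141 7141 5082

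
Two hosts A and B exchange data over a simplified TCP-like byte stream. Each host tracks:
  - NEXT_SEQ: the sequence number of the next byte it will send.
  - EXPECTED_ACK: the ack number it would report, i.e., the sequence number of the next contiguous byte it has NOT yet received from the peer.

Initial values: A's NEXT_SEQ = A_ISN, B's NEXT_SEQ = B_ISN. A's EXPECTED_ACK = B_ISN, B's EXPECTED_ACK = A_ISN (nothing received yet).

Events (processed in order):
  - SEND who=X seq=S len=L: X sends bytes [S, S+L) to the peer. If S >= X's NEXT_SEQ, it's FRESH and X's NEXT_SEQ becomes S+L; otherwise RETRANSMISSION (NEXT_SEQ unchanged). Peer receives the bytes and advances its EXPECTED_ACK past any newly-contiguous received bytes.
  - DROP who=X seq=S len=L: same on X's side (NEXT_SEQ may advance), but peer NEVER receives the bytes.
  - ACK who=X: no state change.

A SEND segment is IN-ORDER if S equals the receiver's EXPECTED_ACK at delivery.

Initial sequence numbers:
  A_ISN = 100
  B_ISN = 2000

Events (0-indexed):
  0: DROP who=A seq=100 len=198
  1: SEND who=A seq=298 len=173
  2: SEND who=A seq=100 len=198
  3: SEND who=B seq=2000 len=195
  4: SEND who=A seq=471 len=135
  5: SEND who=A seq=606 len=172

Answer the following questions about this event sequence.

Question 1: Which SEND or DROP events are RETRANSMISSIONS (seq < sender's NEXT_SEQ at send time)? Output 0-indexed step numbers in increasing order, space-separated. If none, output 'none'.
Step 0: DROP seq=100 -> fresh
Step 1: SEND seq=298 -> fresh
Step 2: SEND seq=100 -> retransmit
Step 3: SEND seq=2000 -> fresh
Step 4: SEND seq=471 -> fresh
Step 5: SEND seq=606 -> fresh

Answer: 2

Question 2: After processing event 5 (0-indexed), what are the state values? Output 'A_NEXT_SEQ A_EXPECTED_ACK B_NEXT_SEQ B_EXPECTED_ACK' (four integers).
After event 0: A_seq=298 A_ack=2000 B_seq=2000 B_ack=100
After event 1: A_seq=471 A_ack=2000 B_seq=2000 B_ack=100
After event 2: A_seq=471 A_ack=2000 B_seq=2000 B_ack=471
After event 3: A_seq=471 A_ack=2195 B_seq=2195 B_ack=471
After event 4: A_seq=606 A_ack=2195 B_seq=2195 B_ack=606
After event 5: A_seq=778 A_ack=2195 B_seq=2195 B_ack=778

778 2195 2195 778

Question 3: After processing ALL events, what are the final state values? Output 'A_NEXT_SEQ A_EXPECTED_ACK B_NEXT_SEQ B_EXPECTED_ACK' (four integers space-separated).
After event 0: A_seq=298 A_ack=2000 B_seq=2000 B_ack=100
After event 1: A_seq=471 A_ack=2000 B_seq=2000 B_ack=100
After event 2: A_seq=471 A_ack=2000 B_seq=2000 B_ack=471
After event 3: A_seq=471 A_ack=2195 B_seq=2195 B_ack=471
After event 4: A_seq=606 A_ack=2195 B_seq=2195 B_ack=606
After event 5: A_seq=778 A_ack=2195 B_seq=2195 B_ack=778

Answer: 778 2195 2195 778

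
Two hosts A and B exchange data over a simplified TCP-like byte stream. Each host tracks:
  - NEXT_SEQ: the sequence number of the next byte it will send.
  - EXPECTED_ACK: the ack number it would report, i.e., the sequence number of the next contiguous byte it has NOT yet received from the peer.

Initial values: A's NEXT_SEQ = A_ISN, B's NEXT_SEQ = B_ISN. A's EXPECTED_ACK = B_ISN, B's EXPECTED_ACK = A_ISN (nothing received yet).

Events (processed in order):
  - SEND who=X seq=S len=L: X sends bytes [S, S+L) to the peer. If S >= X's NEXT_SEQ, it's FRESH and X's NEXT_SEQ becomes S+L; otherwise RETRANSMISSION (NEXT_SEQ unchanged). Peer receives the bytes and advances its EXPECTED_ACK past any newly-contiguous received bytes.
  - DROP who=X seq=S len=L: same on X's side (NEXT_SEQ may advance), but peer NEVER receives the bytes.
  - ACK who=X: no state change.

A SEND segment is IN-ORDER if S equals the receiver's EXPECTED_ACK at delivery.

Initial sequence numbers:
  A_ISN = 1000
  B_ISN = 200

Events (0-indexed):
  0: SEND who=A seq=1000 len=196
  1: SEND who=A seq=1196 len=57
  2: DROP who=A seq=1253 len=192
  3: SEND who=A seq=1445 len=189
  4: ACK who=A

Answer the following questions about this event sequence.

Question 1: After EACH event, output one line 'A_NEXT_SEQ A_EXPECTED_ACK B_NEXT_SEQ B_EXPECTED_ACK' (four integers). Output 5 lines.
1196 200 200 1196
1253 200 200 1253
1445 200 200 1253
1634 200 200 1253
1634 200 200 1253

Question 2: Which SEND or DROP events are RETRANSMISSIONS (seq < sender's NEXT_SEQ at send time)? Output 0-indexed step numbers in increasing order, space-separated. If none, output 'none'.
Step 0: SEND seq=1000 -> fresh
Step 1: SEND seq=1196 -> fresh
Step 2: DROP seq=1253 -> fresh
Step 3: SEND seq=1445 -> fresh

Answer: none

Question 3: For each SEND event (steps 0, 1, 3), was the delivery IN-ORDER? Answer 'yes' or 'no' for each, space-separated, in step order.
Step 0: SEND seq=1000 -> in-order
Step 1: SEND seq=1196 -> in-order
Step 3: SEND seq=1445 -> out-of-order

Answer: yes yes no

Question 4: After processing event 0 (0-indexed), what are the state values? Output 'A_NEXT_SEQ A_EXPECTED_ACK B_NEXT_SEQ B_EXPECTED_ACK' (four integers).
After event 0: A_seq=1196 A_ack=200 B_seq=200 B_ack=1196

1196 200 200 1196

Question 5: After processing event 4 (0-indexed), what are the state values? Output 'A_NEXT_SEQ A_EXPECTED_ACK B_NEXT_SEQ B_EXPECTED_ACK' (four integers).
After event 0: A_seq=1196 A_ack=200 B_seq=200 B_ack=1196
After event 1: A_seq=1253 A_ack=200 B_seq=200 B_ack=1253
After event 2: A_seq=1445 A_ack=200 B_seq=200 B_ack=1253
After event 3: A_seq=1634 A_ack=200 B_seq=200 B_ack=1253
After event 4: A_seq=1634 A_ack=200 B_seq=200 B_ack=1253

1634 200 200 1253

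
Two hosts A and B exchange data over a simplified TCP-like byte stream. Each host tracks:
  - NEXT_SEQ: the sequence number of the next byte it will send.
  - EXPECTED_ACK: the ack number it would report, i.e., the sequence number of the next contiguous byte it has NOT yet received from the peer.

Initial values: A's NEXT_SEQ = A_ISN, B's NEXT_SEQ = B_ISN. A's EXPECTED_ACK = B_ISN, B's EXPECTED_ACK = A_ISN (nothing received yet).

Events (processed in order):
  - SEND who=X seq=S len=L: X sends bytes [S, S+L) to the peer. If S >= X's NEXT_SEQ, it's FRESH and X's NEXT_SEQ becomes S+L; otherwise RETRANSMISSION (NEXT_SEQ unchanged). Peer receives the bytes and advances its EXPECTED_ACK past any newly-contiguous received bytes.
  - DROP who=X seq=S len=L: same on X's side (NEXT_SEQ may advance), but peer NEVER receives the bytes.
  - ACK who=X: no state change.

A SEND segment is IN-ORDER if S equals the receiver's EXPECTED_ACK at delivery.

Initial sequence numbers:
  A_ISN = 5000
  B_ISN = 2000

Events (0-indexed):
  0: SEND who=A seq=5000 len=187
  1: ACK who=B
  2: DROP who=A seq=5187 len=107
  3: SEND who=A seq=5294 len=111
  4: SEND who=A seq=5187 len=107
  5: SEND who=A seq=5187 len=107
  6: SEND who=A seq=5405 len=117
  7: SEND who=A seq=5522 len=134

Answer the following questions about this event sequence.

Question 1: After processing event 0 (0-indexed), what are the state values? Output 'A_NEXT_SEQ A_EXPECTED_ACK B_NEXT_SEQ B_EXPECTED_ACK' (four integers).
After event 0: A_seq=5187 A_ack=2000 B_seq=2000 B_ack=5187

5187 2000 2000 5187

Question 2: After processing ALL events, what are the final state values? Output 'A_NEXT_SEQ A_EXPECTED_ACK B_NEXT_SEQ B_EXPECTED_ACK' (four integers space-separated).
After event 0: A_seq=5187 A_ack=2000 B_seq=2000 B_ack=5187
After event 1: A_seq=5187 A_ack=2000 B_seq=2000 B_ack=5187
After event 2: A_seq=5294 A_ack=2000 B_seq=2000 B_ack=5187
After event 3: A_seq=5405 A_ack=2000 B_seq=2000 B_ack=5187
After event 4: A_seq=5405 A_ack=2000 B_seq=2000 B_ack=5405
After event 5: A_seq=5405 A_ack=2000 B_seq=2000 B_ack=5405
After event 6: A_seq=5522 A_ack=2000 B_seq=2000 B_ack=5522
After event 7: A_seq=5656 A_ack=2000 B_seq=2000 B_ack=5656

Answer: 5656 2000 2000 5656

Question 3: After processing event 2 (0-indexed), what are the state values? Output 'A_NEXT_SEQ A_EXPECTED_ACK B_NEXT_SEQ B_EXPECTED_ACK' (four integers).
After event 0: A_seq=5187 A_ack=2000 B_seq=2000 B_ack=5187
After event 1: A_seq=5187 A_ack=2000 B_seq=2000 B_ack=5187
After event 2: A_seq=5294 A_ack=2000 B_seq=2000 B_ack=5187

5294 2000 2000 5187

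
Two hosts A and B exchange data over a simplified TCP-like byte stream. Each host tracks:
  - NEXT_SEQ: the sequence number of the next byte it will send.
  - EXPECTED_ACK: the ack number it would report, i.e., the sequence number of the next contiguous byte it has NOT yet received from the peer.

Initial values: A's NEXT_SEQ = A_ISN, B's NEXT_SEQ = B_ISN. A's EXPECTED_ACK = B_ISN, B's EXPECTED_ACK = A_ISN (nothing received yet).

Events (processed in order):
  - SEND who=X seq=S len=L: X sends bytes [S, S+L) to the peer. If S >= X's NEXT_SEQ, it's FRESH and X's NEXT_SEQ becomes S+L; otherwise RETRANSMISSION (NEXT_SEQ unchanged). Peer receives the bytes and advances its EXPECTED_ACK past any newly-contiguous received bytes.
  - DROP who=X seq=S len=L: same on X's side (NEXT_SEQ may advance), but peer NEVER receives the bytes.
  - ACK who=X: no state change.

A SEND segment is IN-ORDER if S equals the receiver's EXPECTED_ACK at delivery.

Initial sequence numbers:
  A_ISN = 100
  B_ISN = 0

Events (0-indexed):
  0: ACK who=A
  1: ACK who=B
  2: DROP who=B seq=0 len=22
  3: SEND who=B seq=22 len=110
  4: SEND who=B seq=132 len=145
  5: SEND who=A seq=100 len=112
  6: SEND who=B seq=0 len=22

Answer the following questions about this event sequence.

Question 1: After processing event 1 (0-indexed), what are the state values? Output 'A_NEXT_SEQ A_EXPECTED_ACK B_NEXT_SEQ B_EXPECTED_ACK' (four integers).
After event 0: A_seq=100 A_ack=0 B_seq=0 B_ack=100
After event 1: A_seq=100 A_ack=0 B_seq=0 B_ack=100

100 0 0 100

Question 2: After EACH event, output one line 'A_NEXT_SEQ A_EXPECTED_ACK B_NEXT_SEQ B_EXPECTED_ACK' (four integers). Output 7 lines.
100 0 0 100
100 0 0 100
100 0 22 100
100 0 132 100
100 0 277 100
212 0 277 212
212 277 277 212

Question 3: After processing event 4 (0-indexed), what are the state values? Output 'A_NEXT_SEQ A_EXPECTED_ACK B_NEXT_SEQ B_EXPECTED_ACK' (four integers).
After event 0: A_seq=100 A_ack=0 B_seq=0 B_ack=100
After event 1: A_seq=100 A_ack=0 B_seq=0 B_ack=100
After event 2: A_seq=100 A_ack=0 B_seq=22 B_ack=100
After event 3: A_seq=100 A_ack=0 B_seq=132 B_ack=100
After event 4: A_seq=100 A_ack=0 B_seq=277 B_ack=100

100 0 277 100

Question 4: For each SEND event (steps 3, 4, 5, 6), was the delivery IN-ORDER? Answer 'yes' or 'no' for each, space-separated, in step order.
Step 3: SEND seq=22 -> out-of-order
Step 4: SEND seq=132 -> out-of-order
Step 5: SEND seq=100 -> in-order
Step 6: SEND seq=0 -> in-order

Answer: no no yes yes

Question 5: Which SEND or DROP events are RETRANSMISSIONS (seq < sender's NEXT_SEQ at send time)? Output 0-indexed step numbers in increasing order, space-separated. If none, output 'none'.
Step 2: DROP seq=0 -> fresh
Step 3: SEND seq=22 -> fresh
Step 4: SEND seq=132 -> fresh
Step 5: SEND seq=100 -> fresh
Step 6: SEND seq=0 -> retransmit

Answer: 6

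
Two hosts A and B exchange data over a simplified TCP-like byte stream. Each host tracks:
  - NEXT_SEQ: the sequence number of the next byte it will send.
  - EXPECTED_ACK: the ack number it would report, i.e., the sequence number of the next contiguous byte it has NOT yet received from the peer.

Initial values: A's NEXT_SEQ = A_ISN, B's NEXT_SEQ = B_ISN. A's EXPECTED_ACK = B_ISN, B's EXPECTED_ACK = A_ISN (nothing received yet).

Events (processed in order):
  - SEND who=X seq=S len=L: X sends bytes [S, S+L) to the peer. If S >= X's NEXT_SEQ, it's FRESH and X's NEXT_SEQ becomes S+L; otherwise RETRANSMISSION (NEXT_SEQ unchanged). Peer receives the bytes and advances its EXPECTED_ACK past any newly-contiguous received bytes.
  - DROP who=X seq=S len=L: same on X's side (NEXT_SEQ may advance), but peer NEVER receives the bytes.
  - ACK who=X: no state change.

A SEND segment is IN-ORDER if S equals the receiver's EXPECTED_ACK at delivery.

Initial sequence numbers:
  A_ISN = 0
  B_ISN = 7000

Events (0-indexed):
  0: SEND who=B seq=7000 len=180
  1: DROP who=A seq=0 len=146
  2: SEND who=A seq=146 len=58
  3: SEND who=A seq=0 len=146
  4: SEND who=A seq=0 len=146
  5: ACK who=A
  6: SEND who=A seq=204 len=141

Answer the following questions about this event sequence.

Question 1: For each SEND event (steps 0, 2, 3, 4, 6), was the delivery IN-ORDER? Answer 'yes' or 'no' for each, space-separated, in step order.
Step 0: SEND seq=7000 -> in-order
Step 2: SEND seq=146 -> out-of-order
Step 3: SEND seq=0 -> in-order
Step 4: SEND seq=0 -> out-of-order
Step 6: SEND seq=204 -> in-order

Answer: yes no yes no yes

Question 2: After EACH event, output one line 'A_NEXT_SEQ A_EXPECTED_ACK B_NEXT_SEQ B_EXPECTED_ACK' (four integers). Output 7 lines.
0 7180 7180 0
146 7180 7180 0
204 7180 7180 0
204 7180 7180 204
204 7180 7180 204
204 7180 7180 204
345 7180 7180 345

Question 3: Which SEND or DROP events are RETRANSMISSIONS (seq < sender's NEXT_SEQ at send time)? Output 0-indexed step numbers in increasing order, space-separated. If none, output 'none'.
Step 0: SEND seq=7000 -> fresh
Step 1: DROP seq=0 -> fresh
Step 2: SEND seq=146 -> fresh
Step 3: SEND seq=0 -> retransmit
Step 4: SEND seq=0 -> retransmit
Step 6: SEND seq=204 -> fresh

Answer: 3 4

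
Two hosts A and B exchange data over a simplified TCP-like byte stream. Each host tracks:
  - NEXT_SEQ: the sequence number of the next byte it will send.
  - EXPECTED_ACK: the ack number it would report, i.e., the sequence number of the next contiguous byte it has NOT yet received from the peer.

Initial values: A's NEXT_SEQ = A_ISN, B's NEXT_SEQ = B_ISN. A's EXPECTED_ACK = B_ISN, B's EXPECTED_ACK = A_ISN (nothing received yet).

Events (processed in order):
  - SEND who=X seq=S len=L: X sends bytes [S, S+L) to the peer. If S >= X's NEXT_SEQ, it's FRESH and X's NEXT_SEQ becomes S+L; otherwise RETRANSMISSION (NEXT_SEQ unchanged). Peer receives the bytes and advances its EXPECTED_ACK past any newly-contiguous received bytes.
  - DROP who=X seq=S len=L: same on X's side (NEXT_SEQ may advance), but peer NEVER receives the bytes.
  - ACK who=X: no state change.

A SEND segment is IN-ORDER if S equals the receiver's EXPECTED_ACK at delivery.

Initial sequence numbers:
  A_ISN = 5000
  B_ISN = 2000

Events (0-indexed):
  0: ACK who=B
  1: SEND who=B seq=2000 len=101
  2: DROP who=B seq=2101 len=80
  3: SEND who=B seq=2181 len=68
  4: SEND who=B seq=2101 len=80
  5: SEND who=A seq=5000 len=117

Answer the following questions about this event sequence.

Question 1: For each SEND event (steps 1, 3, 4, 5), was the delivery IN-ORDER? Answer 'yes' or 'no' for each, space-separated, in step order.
Answer: yes no yes yes

Derivation:
Step 1: SEND seq=2000 -> in-order
Step 3: SEND seq=2181 -> out-of-order
Step 4: SEND seq=2101 -> in-order
Step 5: SEND seq=5000 -> in-order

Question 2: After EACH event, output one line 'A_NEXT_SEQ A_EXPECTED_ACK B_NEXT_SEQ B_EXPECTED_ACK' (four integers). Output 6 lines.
5000 2000 2000 5000
5000 2101 2101 5000
5000 2101 2181 5000
5000 2101 2249 5000
5000 2249 2249 5000
5117 2249 2249 5117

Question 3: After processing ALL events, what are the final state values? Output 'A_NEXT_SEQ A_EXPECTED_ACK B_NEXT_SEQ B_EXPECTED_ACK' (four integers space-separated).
After event 0: A_seq=5000 A_ack=2000 B_seq=2000 B_ack=5000
After event 1: A_seq=5000 A_ack=2101 B_seq=2101 B_ack=5000
After event 2: A_seq=5000 A_ack=2101 B_seq=2181 B_ack=5000
After event 3: A_seq=5000 A_ack=2101 B_seq=2249 B_ack=5000
After event 4: A_seq=5000 A_ack=2249 B_seq=2249 B_ack=5000
After event 5: A_seq=5117 A_ack=2249 B_seq=2249 B_ack=5117

Answer: 5117 2249 2249 5117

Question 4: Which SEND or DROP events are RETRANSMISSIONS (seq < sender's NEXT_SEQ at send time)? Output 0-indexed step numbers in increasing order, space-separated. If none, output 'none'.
Answer: 4

Derivation:
Step 1: SEND seq=2000 -> fresh
Step 2: DROP seq=2101 -> fresh
Step 3: SEND seq=2181 -> fresh
Step 4: SEND seq=2101 -> retransmit
Step 5: SEND seq=5000 -> fresh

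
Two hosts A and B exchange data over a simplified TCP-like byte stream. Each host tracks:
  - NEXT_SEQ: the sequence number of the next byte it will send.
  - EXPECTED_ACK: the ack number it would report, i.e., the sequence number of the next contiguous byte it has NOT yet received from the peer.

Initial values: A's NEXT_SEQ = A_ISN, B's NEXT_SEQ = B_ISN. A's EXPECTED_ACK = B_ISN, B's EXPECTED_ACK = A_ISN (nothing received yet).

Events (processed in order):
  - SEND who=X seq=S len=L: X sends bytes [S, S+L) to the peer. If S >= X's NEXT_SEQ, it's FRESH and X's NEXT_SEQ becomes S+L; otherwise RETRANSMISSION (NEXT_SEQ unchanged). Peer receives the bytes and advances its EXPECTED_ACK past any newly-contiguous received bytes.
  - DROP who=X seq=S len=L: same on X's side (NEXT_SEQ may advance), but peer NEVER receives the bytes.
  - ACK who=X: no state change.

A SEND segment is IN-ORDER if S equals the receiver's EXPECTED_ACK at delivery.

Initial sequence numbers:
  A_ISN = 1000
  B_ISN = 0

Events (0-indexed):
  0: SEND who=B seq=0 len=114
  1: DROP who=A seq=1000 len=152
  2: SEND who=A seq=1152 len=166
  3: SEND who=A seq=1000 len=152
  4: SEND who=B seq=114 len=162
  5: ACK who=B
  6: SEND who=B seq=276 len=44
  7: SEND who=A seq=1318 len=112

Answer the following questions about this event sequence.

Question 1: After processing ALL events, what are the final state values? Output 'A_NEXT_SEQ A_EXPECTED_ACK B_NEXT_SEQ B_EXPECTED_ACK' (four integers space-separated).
After event 0: A_seq=1000 A_ack=114 B_seq=114 B_ack=1000
After event 1: A_seq=1152 A_ack=114 B_seq=114 B_ack=1000
After event 2: A_seq=1318 A_ack=114 B_seq=114 B_ack=1000
After event 3: A_seq=1318 A_ack=114 B_seq=114 B_ack=1318
After event 4: A_seq=1318 A_ack=276 B_seq=276 B_ack=1318
After event 5: A_seq=1318 A_ack=276 B_seq=276 B_ack=1318
After event 6: A_seq=1318 A_ack=320 B_seq=320 B_ack=1318
After event 7: A_seq=1430 A_ack=320 B_seq=320 B_ack=1430

Answer: 1430 320 320 1430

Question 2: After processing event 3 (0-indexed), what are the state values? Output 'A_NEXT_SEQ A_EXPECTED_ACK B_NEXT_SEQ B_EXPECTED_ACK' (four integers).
After event 0: A_seq=1000 A_ack=114 B_seq=114 B_ack=1000
After event 1: A_seq=1152 A_ack=114 B_seq=114 B_ack=1000
After event 2: A_seq=1318 A_ack=114 B_seq=114 B_ack=1000
After event 3: A_seq=1318 A_ack=114 B_seq=114 B_ack=1318

1318 114 114 1318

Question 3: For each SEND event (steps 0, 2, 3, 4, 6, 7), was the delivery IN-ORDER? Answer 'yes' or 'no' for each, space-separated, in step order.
Answer: yes no yes yes yes yes

Derivation:
Step 0: SEND seq=0 -> in-order
Step 2: SEND seq=1152 -> out-of-order
Step 3: SEND seq=1000 -> in-order
Step 4: SEND seq=114 -> in-order
Step 6: SEND seq=276 -> in-order
Step 7: SEND seq=1318 -> in-order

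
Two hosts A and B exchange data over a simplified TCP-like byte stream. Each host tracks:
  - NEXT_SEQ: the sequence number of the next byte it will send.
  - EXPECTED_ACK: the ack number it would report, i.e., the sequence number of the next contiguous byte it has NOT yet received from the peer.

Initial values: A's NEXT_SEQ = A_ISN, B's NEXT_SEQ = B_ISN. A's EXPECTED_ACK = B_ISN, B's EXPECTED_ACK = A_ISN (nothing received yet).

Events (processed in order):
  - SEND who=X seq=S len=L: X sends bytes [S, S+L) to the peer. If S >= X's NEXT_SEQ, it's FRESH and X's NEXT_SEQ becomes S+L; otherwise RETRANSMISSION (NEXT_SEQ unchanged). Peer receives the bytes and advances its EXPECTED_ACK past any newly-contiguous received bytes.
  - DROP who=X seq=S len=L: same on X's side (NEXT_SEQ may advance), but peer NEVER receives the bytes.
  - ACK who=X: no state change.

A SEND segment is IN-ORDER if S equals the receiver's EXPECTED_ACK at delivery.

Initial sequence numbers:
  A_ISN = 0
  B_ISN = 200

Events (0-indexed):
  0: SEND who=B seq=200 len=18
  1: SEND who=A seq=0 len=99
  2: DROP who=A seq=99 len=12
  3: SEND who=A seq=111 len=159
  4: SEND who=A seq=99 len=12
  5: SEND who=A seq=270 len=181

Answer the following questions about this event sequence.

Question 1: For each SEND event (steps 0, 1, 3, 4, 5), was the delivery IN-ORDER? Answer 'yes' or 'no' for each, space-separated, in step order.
Answer: yes yes no yes yes

Derivation:
Step 0: SEND seq=200 -> in-order
Step 1: SEND seq=0 -> in-order
Step 3: SEND seq=111 -> out-of-order
Step 4: SEND seq=99 -> in-order
Step 5: SEND seq=270 -> in-order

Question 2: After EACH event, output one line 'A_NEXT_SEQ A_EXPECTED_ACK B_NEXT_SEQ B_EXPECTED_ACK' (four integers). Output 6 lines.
0 218 218 0
99 218 218 99
111 218 218 99
270 218 218 99
270 218 218 270
451 218 218 451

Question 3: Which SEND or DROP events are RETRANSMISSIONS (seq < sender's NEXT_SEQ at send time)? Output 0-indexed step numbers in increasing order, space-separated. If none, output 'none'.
Step 0: SEND seq=200 -> fresh
Step 1: SEND seq=0 -> fresh
Step 2: DROP seq=99 -> fresh
Step 3: SEND seq=111 -> fresh
Step 4: SEND seq=99 -> retransmit
Step 5: SEND seq=270 -> fresh

Answer: 4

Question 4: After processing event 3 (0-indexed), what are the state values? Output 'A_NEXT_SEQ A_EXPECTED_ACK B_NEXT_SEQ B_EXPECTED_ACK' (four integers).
After event 0: A_seq=0 A_ack=218 B_seq=218 B_ack=0
After event 1: A_seq=99 A_ack=218 B_seq=218 B_ack=99
After event 2: A_seq=111 A_ack=218 B_seq=218 B_ack=99
After event 3: A_seq=270 A_ack=218 B_seq=218 B_ack=99

270 218 218 99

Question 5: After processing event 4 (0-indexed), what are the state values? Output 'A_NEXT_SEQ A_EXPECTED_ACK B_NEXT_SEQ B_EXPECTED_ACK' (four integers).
After event 0: A_seq=0 A_ack=218 B_seq=218 B_ack=0
After event 1: A_seq=99 A_ack=218 B_seq=218 B_ack=99
After event 2: A_seq=111 A_ack=218 B_seq=218 B_ack=99
After event 3: A_seq=270 A_ack=218 B_seq=218 B_ack=99
After event 4: A_seq=270 A_ack=218 B_seq=218 B_ack=270

270 218 218 270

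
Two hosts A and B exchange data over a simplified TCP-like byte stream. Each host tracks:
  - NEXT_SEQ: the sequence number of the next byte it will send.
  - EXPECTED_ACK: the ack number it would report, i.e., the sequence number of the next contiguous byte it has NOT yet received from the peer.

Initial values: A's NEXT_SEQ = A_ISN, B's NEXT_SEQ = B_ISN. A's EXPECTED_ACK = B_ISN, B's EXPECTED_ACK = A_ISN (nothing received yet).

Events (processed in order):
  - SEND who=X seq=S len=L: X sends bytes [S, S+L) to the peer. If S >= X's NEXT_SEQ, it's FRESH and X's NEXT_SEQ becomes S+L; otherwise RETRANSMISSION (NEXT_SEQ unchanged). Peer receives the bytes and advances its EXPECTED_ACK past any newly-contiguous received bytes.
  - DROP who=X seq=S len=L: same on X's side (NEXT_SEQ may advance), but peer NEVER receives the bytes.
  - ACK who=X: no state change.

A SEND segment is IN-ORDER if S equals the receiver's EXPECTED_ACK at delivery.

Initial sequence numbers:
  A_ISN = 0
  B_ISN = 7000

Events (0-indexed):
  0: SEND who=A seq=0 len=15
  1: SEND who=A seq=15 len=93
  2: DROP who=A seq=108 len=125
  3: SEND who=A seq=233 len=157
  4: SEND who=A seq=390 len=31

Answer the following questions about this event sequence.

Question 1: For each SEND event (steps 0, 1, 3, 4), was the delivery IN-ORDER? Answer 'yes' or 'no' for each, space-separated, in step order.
Answer: yes yes no no

Derivation:
Step 0: SEND seq=0 -> in-order
Step 1: SEND seq=15 -> in-order
Step 3: SEND seq=233 -> out-of-order
Step 4: SEND seq=390 -> out-of-order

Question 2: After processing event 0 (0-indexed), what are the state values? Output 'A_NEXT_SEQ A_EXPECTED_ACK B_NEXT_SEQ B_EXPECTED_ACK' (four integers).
After event 0: A_seq=15 A_ack=7000 B_seq=7000 B_ack=15

15 7000 7000 15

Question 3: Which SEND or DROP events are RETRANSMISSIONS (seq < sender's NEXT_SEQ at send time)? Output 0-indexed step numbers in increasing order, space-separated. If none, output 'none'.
Step 0: SEND seq=0 -> fresh
Step 1: SEND seq=15 -> fresh
Step 2: DROP seq=108 -> fresh
Step 3: SEND seq=233 -> fresh
Step 4: SEND seq=390 -> fresh

Answer: none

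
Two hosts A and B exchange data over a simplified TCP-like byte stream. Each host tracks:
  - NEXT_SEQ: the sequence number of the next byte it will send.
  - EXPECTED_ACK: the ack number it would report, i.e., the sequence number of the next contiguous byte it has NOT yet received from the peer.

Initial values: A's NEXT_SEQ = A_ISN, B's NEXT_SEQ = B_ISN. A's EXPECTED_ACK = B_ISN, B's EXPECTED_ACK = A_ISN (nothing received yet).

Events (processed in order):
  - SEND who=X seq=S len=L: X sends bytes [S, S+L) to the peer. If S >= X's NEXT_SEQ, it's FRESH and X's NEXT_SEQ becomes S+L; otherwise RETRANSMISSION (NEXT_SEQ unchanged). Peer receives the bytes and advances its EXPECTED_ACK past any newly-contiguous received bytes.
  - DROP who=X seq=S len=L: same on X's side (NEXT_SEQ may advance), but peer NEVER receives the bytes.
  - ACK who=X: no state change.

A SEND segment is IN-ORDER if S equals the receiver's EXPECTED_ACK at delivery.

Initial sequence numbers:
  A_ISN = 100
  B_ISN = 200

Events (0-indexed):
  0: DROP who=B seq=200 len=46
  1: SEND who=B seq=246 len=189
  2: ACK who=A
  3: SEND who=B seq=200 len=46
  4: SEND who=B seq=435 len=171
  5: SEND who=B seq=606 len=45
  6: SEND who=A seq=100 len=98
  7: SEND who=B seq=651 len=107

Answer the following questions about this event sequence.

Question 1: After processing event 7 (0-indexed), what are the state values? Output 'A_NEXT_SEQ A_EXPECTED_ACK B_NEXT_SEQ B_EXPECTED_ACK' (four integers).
After event 0: A_seq=100 A_ack=200 B_seq=246 B_ack=100
After event 1: A_seq=100 A_ack=200 B_seq=435 B_ack=100
After event 2: A_seq=100 A_ack=200 B_seq=435 B_ack=100
After event 3: A_seq=100 A_ack=435 B_seq=435 B_ack=100
After event 4: A_seq=100 A_ack=606 B_seq=606 B_ack=100
After event 5: A_seq=100 A_ack=651 B_seq=651 B_ack=100
After event 6: A_seq=198 A_ack=651 B_seq=651 B_ack=198
After event 7: A_seq=198 A_ack=758 B_seq=758 B_ack=198

198 758 758 198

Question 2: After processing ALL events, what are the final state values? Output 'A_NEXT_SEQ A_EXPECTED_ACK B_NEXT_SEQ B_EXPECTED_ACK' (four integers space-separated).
Answer: 198 758 758 198

Derivation:
After event 0: A_seq=100 A_ack=200 B_seq=246 B_ack=100
After event 1: A_seq=100 A_ack=200 B_seq=435 B_ack=100
After event 2: A_seq=100 A_ack=200 B_seq=435 B_ack=100
After event 3: A_seq=100 A_ack=435 B_seq=435 B_ack=100
After event 4: A_seq=100 A_ack=606 B_seq=606 B_ack=100
After event 5: A_seq=100 A_ack=651 B_seq=651 B_ack=100
After event 6: A_seq=198 A_ack=651 B_seq=651 B_ack=198
After event 7: A_seq=198 A_ack=758 B_seq=758 B_ack=198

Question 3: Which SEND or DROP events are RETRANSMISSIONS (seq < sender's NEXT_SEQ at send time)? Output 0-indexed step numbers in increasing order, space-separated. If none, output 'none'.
Answer: 3

Derivation:
Step 0: DROP seq=200 -> fresh
Step 1: SEND seq=246 -> fresh
Step 3: SEND seq=200 -> retransmit
Step 4: SEND seq=435 -> fresh
Step 5: SEND seq=606 -> fresh
Step 6: SEND seq=100 -> fresh
Step 7: SEND seq=651 -> fresh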